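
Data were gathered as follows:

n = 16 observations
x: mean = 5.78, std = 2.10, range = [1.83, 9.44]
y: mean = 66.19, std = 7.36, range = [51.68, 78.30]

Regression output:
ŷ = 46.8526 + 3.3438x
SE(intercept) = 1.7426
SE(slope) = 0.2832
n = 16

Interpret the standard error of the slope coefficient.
SE(β̂₁) = 0.2832 is the estimated standard deviation of the slope estimate across repeated samples; relative to β̂₁ = 3.3438 that is 8.5%, a precise estimate.

What SE measures:
- The standard error quantifies the sampling variability of the coefficient estimate
- It is the estimated standard deviation of β̂₁ across hypothetical repeated samples of the same size
- Smaller SE → more precise estimate

Relative precision:
- SE / |β̂₁| = 0.2832 / 3.3438 = 8.5%
- Rule of thumb (under 20%: precise; 20% to under 50%: moderately precise; 50% or more: imprecise) → precise

Link to interval estimation: a confidence interval for β₁ is β̂₁ ± t* × 0.2832, so SE sets the half-width per unit of t*.

What drives SE(β̂₁): wider spread of x values → smaller SE.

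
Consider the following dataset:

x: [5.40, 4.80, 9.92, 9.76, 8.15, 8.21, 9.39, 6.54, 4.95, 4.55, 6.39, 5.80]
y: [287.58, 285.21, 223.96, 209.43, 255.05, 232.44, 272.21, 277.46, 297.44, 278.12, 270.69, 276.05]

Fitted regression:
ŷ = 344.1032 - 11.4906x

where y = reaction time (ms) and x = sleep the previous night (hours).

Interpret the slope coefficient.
An increase of one hour in sleep is associated with a 11.4906 ms decrease in predicted reaction time.

β₁ = -11.4906 is the change in predicted reaction time (ms) per additional hour of sleep.

Interpretation:
- Sleep up by 1 hour → predicted reaction time decreases by 11.4906 ms
- The effect is assumed constant over the observed range of x (linearity)
- The sign (−) gives the direction; the magnitude 11.4906 gives the size of the effect per hour

(β₀ = 344.1032 is the fitted value at x = 0 and is not part of the slope interpretation.)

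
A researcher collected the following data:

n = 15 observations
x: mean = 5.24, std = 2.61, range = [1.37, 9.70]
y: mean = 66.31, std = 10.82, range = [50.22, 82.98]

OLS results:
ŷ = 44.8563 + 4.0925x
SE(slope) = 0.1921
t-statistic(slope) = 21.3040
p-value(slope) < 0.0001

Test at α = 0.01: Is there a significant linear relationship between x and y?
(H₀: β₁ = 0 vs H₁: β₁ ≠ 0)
p-value < 0.0001 < α = 0.01, so we reject H₀. The relationship is significant.

Hypothesis test for the slope coefficient:

H₀: β₁ = 0 (no linear relationship)
H₁: β₁ ≠ 0 (linear relationship exists)

Test statistic: t = β̂₁ / SE(β̂₁) = 4.0925 / 0.1921 = 21.3040

The p-value (<0.0001) is the probability, under H₀, of a t-statistic at least as extreme as |t| = 21.3040 (two-sided, df = n − 2 = 13).

Decision rule: reject H₀ if p-value < α.
p-value < 0.0001 < α = 0.01 → reject H₀.

Conclusion: the linear association between x and y is significant at the 1% level.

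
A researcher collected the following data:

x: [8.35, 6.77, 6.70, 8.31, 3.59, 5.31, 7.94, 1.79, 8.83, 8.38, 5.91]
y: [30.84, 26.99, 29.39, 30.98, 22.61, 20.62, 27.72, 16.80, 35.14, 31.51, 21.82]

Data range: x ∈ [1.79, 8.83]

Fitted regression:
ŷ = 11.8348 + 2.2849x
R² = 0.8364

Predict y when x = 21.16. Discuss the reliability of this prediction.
ŷ = 60.1833, but this is extrapolation (above the data range [1.79, 8.83]) and may be unreliable.

Prediction calculation:
ŷ = 11.8348 + 2.2849 × 21.16
ŷ = 60.1833

Reliability:
- Data range: x ∈ [1.79, 8.83]
- Prediction point: x = 21.16 is 12.33 units above the observed range → this is EXTRAPOLATION, not interpolation

Why that matters here:
- There are no observations near this x to validate the fitted line there
- Real relationships often flatten, saturate, or turn nonlinear at extremes
- The standard error of prediction grows with (x − x̄)², and x = 21.16 is far from x̄ = 6.53

A defensible statement: 'if the linear trend continued to x = 21.16, y would be about 60.1833' — the premise is untested.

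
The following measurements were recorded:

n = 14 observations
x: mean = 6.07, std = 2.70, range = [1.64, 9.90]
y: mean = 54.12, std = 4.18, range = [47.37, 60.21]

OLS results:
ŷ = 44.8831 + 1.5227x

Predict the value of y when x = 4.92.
ŷ = 52.3748

x = 4.92 lies inside the observed range [1.64, 9.90], so the fitted equation applies directly:

ŷ = 44.8831 + 1.5227 × 4.92
ŷ = 44.8831 + 7.4917
ŷ = 52.3748

This is a point prediction; actual observations scatter around it by roughly the residual standard deviation.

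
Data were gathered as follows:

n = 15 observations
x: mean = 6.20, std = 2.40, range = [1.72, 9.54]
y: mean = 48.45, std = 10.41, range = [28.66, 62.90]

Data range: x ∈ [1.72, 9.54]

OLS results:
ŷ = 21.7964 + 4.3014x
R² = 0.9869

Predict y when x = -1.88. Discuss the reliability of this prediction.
The equation gives ŷ = 13.7098; however x = -1.88 is 3.60 units below the observed range, so this extrapolated value should not be trusted.

Prediction calculation:
ŷ = 21.7964 + 4.3014 × (-1.88)
ŷ = 13.7098

Reliability:
- Data range: x ∈ [1.72, 9.54]
- Prediction point: x = -1.88 is 3.60 units below the observed range → this is EXTRAPOLATION, not interpolation

Why that matters here:
- Real relationships often flatten, saturate, or turn nonlinear at extremes
- The linear relationship may not hold outside the observed range
- There are no observations near this x to validate the fitted line there

A defensible statement: 'if the linear trend continued to x = -1.88, y would be about 13.7098' — the premise is untested.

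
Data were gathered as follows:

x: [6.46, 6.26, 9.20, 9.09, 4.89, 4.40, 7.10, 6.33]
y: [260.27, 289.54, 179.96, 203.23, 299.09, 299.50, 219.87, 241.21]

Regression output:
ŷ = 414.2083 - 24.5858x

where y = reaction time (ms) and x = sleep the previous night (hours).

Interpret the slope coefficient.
On average, reaction time is about 24.5858 ms lower for every extra hour of sleep.

β₁ = -24.5858 is the change in predicted reaction time (ms) per additional hour of sleep.

Interpretation:
- Sleep up by 1 hour → predicted reaction time decreases by 24.5858 ms
- The effect is assumed constant over the observed range of x (linearity)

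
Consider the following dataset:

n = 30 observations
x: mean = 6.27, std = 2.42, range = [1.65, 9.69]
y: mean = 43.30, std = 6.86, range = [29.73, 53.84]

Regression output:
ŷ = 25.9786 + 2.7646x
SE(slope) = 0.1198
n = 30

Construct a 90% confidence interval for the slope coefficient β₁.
The 90% CI for β₁ is (2.5608, 2.9684)

Confidence interval for the slope:

The 90% CI for β₁ is: β̂₁ ± t*(α/2, n-2) × SE(β̂₁)

Step 1: Find critical t-value
- Confidence level = 0.9
- Degrees of freedom = n - 2 = 30 - 2 = 28
- t*(α/2, 28) = 1.7011

Step 2: Calculate margin of error
Margin = 1.7011 × 0.1198 = 0.2038

Step 3: Construct interval
CI = 2.7646 ± 0.2038
CI = (2.5608, 2.9684)

Interpretation: intervals built this way capture the true β₁ in 90% of repeated samples; here the plausible range for the per-unit effect of x on y is 2.5608 to 2.9684.
Since 0 is outside the interval, a two-sided test at α = 0.10 would reject H₀: β₁ = 0.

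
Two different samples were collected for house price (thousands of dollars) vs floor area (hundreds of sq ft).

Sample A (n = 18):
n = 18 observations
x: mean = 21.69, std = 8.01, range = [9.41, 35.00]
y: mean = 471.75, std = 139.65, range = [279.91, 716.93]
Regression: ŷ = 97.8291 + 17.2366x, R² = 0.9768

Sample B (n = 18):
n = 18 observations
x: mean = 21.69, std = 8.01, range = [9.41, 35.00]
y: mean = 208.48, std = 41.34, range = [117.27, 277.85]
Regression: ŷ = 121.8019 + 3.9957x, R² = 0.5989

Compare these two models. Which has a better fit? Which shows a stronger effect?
Model A has the better fit (R² = 0.9768 vs 0.5989). Model A shows the stronger effect (|β₁| = 17.2366 vs 3.9957).

Model Comparison:

Which explains more variance? (R²)
- Model A: R² = 0.9768 → 97.68% of variance in house price explained
- Model B: R² = 0.5989 → 59.89% of variance in house price explained
- 0.9768 > 0.5989 → Model A has the better fit

Strength of effect — compare |β₁|:
- Model A: β₁ = 17.2366 → predicted house price rises 17.2366 thousand dollars per additional hundred sq ft of floor area
- Model B: β₁ = 3.9957 → predicted house price rises 3.9957 thousand dollars per additional hundred sq ft of floor area
- |17.2366| > |3.9957| → Model A shows the stronger marginal effect

Note: A steeper slope doesn't make a better model if the scatter around the line is large.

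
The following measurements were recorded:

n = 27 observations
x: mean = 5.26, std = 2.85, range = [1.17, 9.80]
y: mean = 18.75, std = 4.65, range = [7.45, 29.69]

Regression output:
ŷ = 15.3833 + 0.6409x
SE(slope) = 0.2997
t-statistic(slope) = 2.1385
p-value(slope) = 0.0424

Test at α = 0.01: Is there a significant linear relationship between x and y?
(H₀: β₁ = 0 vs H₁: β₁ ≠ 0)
Since p-value = 0.0424 ≥ α = 0.01, fail to reject H₀ — the slope is not significantly different from 0.

Hypothesis test for the slope coefficient:

H₀: β₁ = 0 (no linear relationship)
H₁: β₁ ≠ 0 (linear relationship exists)

Test statistic: t = β̂₁ / SE(β̂₁) = 0.6409 / 0.2997 = 2.1385

The p-value (0.0424) is the probability, under H₀, of a t-statistic at least as extreme as |t| = 2.1385 (two-sided, df = n − 2 = 25).

Decision rule: reject H₀ if p-value < α.
p-value = 0.0424 ≥ α = 0.01 → fail to reject H₀.

At α = 0.01 the data do not provide convincing evidence of a nonzero slope.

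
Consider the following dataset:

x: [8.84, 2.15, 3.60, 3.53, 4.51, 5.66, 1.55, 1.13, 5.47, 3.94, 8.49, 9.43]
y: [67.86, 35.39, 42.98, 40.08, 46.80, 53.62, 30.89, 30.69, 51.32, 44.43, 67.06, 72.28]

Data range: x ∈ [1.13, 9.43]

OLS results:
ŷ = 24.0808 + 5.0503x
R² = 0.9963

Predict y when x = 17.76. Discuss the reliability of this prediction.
The equation gives ŷ = 113.7741; however x = 17.76 is 8.33 units above the observed range, so this extrapolated value should not be trusted.

Prediction calculation:
ŷ = 24.0808 + 5.0503 × 17.76
ŷ = 113.7741

Reliability:
- Data range: x ∈ [1.13, 9.43]
- Prediction point: x = 17.76 is 8.33 units above the observed range → this is EXTRAPOLATION, not interpolation

Why that matters here:
- The linear relationship may not hold outside the observed range
- Real relationships often flatten, saturate, or turn nonlinear at extremes

A defensible statement: 'if the linear trend continued to x = 17.76, y would be about 113.7741' — the premise is untested.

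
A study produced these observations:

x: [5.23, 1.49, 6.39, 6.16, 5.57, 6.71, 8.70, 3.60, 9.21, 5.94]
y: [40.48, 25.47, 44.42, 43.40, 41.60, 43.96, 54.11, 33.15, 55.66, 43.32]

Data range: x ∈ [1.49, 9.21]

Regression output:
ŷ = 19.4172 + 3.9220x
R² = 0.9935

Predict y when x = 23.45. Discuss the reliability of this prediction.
The equation gives ŷ = 111.3881; however x = 23.45 is 14.24 units above the observed range, so this extrapolated value should not be trusted.

Prediction calculation:
ŷ = 19.4172 + 3.9220 × 23.45
ŷ = 111.3881

Reliability:
- Data range: x ∈ [1.49, 9.21]
- Prediction point: x = 23.45 is 14.24 units above the observed range → this is EXTRAPOLATION, not interpolation

Why that matters here:
- The standard error of prediction grows with (x − x̄)², and x = 23.45 is far from x̄ = 5.90
- Real relationships often flatten, saturate, or turn nonlinear at extremes
- R² describes fit only over the sampled x values; it says nothing about behaviour beyond them

Report the number if required, but flag clearly that it is an extrapolation.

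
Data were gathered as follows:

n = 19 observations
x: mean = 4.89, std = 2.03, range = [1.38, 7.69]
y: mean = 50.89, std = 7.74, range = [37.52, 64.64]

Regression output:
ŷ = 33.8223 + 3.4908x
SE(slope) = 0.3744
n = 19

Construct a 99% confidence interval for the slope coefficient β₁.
The 99% CI for β₁ is (2.4057, 4.5759)

Confidence interval for the slope:

The 99% CI for β₁ is: β̂₁ ± t*(α/2, n-2) × SE(β̂₁)

Step 1: Find critical t-value
- Confidence level = 0.99
- Degrees of freedom = n - 2 = 19 - 2 = 17
- t*(α/2, 17) = 2.8982

Step 2: Calculate margin of error
Margin = 2.8982 × 0.3744 = 1.0851

Step 3: Construct interval
CI = 3.4908 ± 1.0851
CI = (2.4057, 4.5759)

Interpretation: each one-unit increase in x is associated with a change in mean y of between 2.4057 and 4.5759, with 99% confidence.
The interval does not include 0, suggesting a significant linear relationship.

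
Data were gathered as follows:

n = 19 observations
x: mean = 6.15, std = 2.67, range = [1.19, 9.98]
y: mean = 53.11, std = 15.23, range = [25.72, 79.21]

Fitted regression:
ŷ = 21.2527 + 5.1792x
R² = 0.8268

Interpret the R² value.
R² = 0.8268 means 82.68% of the variation in y is explained by the linear relationship with x. This indicates a strong fit.

R² (coefficient of determination) measures the proportion of variance in y explained by the regression model.

Here R² = 0.8268:
- Explained: 82.68% of the variation in y
- Unexplained (residual): 100% − 82.68% = 17.32%
- Rule of thumb (below 0.3 weak; 0.3 to below 0.7 moderate; 0.7 and above strong) → strong

Note: R² says nothing about causation, and a high R² does not by itself mean the linear form is appropriate — check the residuals.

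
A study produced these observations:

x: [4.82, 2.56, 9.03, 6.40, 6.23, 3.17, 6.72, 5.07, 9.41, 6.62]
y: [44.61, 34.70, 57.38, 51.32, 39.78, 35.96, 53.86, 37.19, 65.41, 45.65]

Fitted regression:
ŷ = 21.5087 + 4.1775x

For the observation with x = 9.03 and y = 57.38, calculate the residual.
Residual = -1.8515

The residual is the difference between the actual value and the predicted value:

Residual = y - ŷ

Step 1: Calculate predicted value
ŷ = 21.5087 + 4.1775 × 9.03
ŷ = 59.2315

Step 2: Calculate residual
Residual = 57.38 - 59.2315
Residual = -1.8515

Interpretation: the model overestimates the actual value by 1.8515 at this point (negative residual → observation lies below the fitted line).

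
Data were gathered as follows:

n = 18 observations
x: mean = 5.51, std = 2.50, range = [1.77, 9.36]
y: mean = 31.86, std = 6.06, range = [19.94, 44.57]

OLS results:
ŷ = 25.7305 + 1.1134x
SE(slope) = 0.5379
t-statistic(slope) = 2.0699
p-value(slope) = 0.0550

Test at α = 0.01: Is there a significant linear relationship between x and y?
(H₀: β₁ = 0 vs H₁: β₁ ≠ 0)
Fail to reject H₀: p-value = 0.0550 ≥ α = 0.01. The linear relationship is not significant at the 1% level.

Hypothesis test for the slope coefficient:

H₀: β₁ = 0 (no linear relationship)
H₁: β₁ ≠ 0 (linear relationship exists)

Test statistic: t = β̂₁ / SE(β̂₁) = 1.1134 / 0.5379 = 2.0699

With df = 16, the two-sided p-value for |t| = 2.0699 is 0.0550.

Decision rule: reject H₀ if p-value < α.
p-value = 0.0550 ≥ α = 0.01 → fail to reject H₀.

At α = 0.01 the data do not provide convincing evidence of a nonzero slope.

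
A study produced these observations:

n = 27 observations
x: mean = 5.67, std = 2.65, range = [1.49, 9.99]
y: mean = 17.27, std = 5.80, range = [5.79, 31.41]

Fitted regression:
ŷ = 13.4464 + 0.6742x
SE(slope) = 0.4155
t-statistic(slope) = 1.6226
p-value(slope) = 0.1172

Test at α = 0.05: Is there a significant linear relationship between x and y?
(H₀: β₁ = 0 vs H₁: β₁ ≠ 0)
Since p-value = 0.1172 ≥ α = 0.05, fail to reject H₀ — the slope is not significantly different from 0.

Hypothesis test for the slope coefficient:

H₀: β₁ = 0 (no linear relationship)
H₁: β₁ ≠ 0 (linear relationship exists)

Test statistic: t = β̂₁ / SE(β̂₁) = 0.6742 / 0.4155 = 1.6226

With df = 25, the two-sided p-value for |t| = 1.6226 is 0.1172.

Decision rule: reject H₀ if p-value < α.
p-value = 0.1172 ≥ α = 0.05 → fail to reject H₀.

Conclusion: the linear association between x and y is not significant at the 5% level.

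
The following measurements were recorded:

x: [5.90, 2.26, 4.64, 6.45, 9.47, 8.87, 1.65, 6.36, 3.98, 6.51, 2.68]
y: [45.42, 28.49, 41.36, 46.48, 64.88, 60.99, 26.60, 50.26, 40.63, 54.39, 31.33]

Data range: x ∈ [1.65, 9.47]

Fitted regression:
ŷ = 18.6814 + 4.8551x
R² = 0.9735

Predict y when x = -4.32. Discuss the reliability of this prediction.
ŷ = -2.2926 (extrapolation — x = -4.32 lies outside [1.65, 9.47], so reliability is low).

Prediction calculation:
ŷ = 18.6814 + 4.8551 × (-4.32)
ŷ = -2.2926

Reliability:
- Data range: x ∈ [1.65, 9.47]
- Prediction point: x = -4.32 is 5.97 units below the observed range → this is EXTRAPOLATION, not interpolation

Why that matters here:
- Real relationships often flatten, saturate, or turn nonlinear at extremes
- The linear relationship may not hold outside the observed range
- There are no observations near this x to validate the fitted line there

The R² = 0.9735 only validates the fit within [1.65, 9.47]; treat ŷ = -2.2926 with caution.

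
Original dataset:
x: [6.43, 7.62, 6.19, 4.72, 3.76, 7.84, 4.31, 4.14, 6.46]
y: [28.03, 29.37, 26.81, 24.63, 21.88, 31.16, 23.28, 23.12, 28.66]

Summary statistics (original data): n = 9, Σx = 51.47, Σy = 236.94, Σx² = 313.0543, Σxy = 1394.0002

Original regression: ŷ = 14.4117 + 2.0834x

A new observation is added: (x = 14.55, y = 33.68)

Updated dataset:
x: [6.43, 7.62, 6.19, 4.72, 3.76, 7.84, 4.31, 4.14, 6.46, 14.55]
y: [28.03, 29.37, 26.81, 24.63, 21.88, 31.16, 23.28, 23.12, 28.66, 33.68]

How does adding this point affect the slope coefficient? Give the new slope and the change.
New slope β₁ = 1.0958 versus 2.0834 before: a change of -0.9876 (-47.4%).

x = 14.55 lies well outside the original x-range [3.76, 7.84] (x̄ ≈ 5.72), so this observation has high leverage and can move the slope substantially.

Step 1: Update the sums with the new point (n goes from 9 to 10)
Σx  = 51.47 + 14.55 = 66.02
Σy  = 236.94 + 33.68 = 270.62
Σx² = 313.0543 + 14.55² = 313.0543 + 211.7025 = 524.7568
Σxy = 1394.0002 + 14.55×33.68 = 1394.0002 + 490.0440 = 1884.0442

Step 2: Recompute the slope with b₁ = (nΣxy − ΣxΣy) / (nΣx² − (Σx)²)
Numerator   = 10×1884.0442 − 66.02×270.62 = 18840.4420 − 17866.3324 = 974.1096
Denominator = 10×524.7568 − 66.02² = 5247.5680 − 4358.6404 = 888.9276
b₁(new) = 974.1096 / 888.9276 = 1.0958

(Same formula on the original sums: (9×1394.0002 − 51.47×236.94) / (9×313.0543 − 51.47²) = 350.7000 / 168.3278 = 2.0834, matching the given fit.)

Step 3: Change in slope
Δβ₁ = 1.0958 − 2.0834 = -0.9876
Relative change = -0.9876 / 2.0834 × 100% = -47.4%
→ the slope decreases when the point is added.

A high-leverage point only changes the slope if it is off the original line; here y = 33.68 is below the original trend, so the slope decreases.
In practice: examine leverage (hᵢ) and Cook's distance rather than deleting it automatically; investigate whether it comes from the same population as the rest of the sample.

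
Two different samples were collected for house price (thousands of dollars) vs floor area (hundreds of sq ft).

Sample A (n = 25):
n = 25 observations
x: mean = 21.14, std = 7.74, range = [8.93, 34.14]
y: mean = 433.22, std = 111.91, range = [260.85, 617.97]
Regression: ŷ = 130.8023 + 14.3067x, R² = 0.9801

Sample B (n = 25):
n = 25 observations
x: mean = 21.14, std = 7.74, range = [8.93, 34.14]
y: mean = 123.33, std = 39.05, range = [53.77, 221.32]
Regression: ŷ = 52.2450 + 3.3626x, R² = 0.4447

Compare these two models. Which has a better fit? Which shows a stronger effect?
Model A has the better fit (R² = 0.9801 vs 0.4447). Model A shows the stronger effect (|β₁| = 14.3067 vs 3.3626).

Model Comparison:

Which explains more variance? (R²)
- Model A: R² = 0.9801 → 98.01% of variance in house price explained
- Model B: R² = 0.4447 → 44.47% of variance in house price explained
- 0.9801 > 0.4447 → Model A has the better fit

Effect size (slope magnitude):
- Model A: β₁ = 14.3067 → predicted house price rises 14.3067 thousand dollars per additional hundred sq ft of floor area
- Model B: β₁ = 3.3626 → predicted house price rises 3.3626 thousand dollars per additional hundred sq ft of floor area
- |14.3067| > |3.3626| → Model A shows the stronger marginal effect

Notes:
- R² measures how tightly points cluster around the line; β₁ measures how steep the line is — they answer different questions.
- A steeper slope doesn't make a better model if the scatter around the line is large.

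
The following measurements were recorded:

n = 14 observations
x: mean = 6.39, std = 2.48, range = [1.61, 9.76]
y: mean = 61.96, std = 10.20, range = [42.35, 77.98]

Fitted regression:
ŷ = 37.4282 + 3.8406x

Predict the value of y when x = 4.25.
ŷ = 53.7508

x = 4.25 lies inside the observed range [1.61, 9.76], so the fitted equation applies directly:

ŷ = 37.4282 + 3.8406 × 4.25
ŷ = 37.4282 + 16.3226
ŷ = 53.7508

This is the fitted mean response at that x — an individual observation would come with a wider prediction interval.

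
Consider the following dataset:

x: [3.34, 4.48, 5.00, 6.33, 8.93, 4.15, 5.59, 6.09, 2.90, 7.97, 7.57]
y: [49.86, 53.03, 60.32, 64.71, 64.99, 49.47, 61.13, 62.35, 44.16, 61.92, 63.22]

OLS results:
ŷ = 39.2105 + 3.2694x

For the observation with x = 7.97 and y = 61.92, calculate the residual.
Residual = -3.3476

The residual is the difference between the actual value and the predicted value:

Residual = y - ŷ

Step 1: Calculate predicted value
ŷ = 39.2105 + 3.2694 × 7.97
ŷ = 65.2676

Step 2: Calculate residual
Residual = 61.92 - 65.2676
Residual = -3.3476

Sign check: y < ŷ, so the point is below the line and the fit overestimates here.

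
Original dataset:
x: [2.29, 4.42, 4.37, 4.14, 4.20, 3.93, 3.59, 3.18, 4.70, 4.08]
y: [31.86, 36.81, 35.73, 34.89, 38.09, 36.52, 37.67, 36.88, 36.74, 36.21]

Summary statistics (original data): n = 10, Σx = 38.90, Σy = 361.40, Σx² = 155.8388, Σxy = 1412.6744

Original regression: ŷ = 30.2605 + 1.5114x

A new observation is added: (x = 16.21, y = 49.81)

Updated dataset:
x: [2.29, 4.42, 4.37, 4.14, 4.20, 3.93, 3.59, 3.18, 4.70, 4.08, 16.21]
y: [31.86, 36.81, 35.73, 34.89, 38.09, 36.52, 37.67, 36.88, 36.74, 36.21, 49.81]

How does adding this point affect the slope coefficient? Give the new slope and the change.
The slope changes from 1.5114 to 1.1223 (change of -0.3891, or -25.7%).

x = 16.21 lies well outside the original x-range [2.29, 4.70] (x̄ ≈ 3.89), so this observation has high leverage and can move the slope substantially.

Step 1: Update the sums with the new point (n goes from 10 to 11)
Σx  = 38.90 + 16.21 = 55.11
Σy  = 361.40 + 49.81 = 411.21
Σx² = 155.8388 + 16.21² = 155.8388 + 262.7641 = 418.6029
Σxy = 1412.6744 + 16.21×49.81 = 1412.6744 + 807.4201 = 2220.0945

Step 2: Recompute the slope with b₁ = (nΣxy − ΣxΣy) / (nΣx² − (Σx)²)
Numerator   = 11×2220.0945 − 55.11×411.21 = 24421.0395 − 22661.7831 = 1759.2564
Denominator = 11×418.6029 − 55.11² = 4604.6319 − 3037.1121 = 1567.5198
b₁(new) = 1759.2564 / 1567.5198 = 1.1223

(Same formula on the original sums: (10×1412.6744 − 38.90×361.40) / (10×155.8388 − 38.90²) = 68.2840 / 45.1780 = 1.5114, matching the given fit.)

Step 3: Change in slope
Δβ₁ = 1.1223 − 1.5114 = -0.3891
Relative change = -0.3891 / 1.5114 × 100% = -25.7%
→ the slope decreases when the point is added.

Because the point sits below the extension of the original line at a high-leverage x, it tilts the fit down.
In practice: check such a point for data-entry or measurement error; refit with and without it and report both if conclusions differ.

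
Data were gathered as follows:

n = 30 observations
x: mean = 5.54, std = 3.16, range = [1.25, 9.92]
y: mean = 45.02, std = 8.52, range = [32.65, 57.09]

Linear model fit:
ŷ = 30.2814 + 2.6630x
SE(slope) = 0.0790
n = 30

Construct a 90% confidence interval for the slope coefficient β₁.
The 90% CI for β₁ is (2.5286, 2.7974)

Confidence interval for the slope:

The 90% CI for β₁ is: β̂₁ ± t*(α/2, n-2) × SE(β̂₁)

Step 1: Find critical t-value
- Confidence level = 0.9
- Degrees of freedom = n - 2 = 30 - 2 = 28
- t*(α/2, 28) = 1.7011

Step 2: Calculate margin of error
Margin = 1.7011 × 0.0790 = 0.1344

Step 3: Construct interval
CI = 2.6630 ± 0.1344
CI = (2.5286, 2.7974)

Interpretation: intervals built this way capture the true β₁ in 90% of repeated samples; here the plausible range for the per-unit effect of x on y is 2.5286 to 2.7974.
Since 0 is outside the interval, a two-sided test at α = 0.10 would reject H₀: β₁ = 0.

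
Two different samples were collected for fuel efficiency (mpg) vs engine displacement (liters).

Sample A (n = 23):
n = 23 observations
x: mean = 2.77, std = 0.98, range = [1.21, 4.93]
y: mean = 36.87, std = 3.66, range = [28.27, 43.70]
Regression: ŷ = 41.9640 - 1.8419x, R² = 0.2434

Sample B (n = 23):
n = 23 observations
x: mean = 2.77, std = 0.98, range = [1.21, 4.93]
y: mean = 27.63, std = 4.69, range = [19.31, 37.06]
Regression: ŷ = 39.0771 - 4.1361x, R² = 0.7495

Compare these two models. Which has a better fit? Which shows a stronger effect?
Model B has the better fit (R² = 0.7495 vs 0.2434). Model B shows the stronger effect (|β₁| = 4.1361 vs 1.8419).

Model Comparison:

Goodness of fit (R²):
- Model A: R² = 0.2434 → 24.34% of variance in fuel efficiency explained
- Model B: R² = 0.7495 → 74.95% of variance in fuel efficiency explained
- 0.7495 > 0.2434 → Model B has the better fit

Effect size (slope magnitude):
- Model A: β₁ = -1.8419 → predicted fuel efficiency falls 1.8419 mpg per additional liter of engine displacement
- Model B: β₁ = -4.1361 → predicted fuel efficiency falls 4.1361 mpg per additional liter of engine displacement
- |-1.8419| < |-4.1361| → Model B shows the stronger marginal effect

Notes:
- The two samples could reflect different populations, time periods, or measurement quality.
- A better fit (higher R²) doesn't necessarily mean a more important relationship.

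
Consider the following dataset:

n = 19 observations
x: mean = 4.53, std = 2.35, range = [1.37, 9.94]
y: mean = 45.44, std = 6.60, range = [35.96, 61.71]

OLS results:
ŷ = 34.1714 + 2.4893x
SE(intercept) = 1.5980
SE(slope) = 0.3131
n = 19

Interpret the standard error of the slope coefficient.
The slope 2.4893 is pinned down to within about ±0.3131 (one SE) by these data — relative uncertainty 12.6%, i.e. precise.

SE(β̂₁) = 0.3131 says: if we drew many samples of n = 19 from the same population and refit each time, the fitted slopes would scatter with a standard deviation of roughly 0.3131 around the true β₁.

Relative precision:
- SE / |β̂₁| = 0.3131 / 2.4893 = 12.6%
- Rule of thumb (under 20%: precise; 20% to under 50%: moderately precise; 50% or more: imprecise) → precise

Link to the t-test: t = β̂₁ / SE(β̂₁) = 2.4893 / 0.3131 = 7.9505, the statistic for H₀: β₁ = 0.

What drives SE(β̂₁): wider spread of x values → smaller SE; more residual scatter → larger SE.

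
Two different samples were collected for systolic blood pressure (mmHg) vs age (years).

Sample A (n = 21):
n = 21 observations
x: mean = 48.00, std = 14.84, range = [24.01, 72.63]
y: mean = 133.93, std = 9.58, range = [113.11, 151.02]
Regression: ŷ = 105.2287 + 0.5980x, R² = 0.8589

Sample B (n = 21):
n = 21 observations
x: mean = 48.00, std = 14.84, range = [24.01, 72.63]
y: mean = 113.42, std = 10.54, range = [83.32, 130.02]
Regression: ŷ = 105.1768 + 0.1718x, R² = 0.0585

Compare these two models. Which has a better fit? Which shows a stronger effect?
Model A has the better fit (R² = 0.8589 vs 0.0585). Model A shows the stronger effect (|β₁| = 0.5980 vs 0.1718).

Model Comparison:

Fit — compare R²:
- Model A: R² = 0.8589 → 85.89% of variance in blood pressure explained
- Model B: R² = 0.0585 → 5.85% of variance in blood pressure explained
- 0.8589 > 0.0585 → Model A has the better fit

Strength of effect — compare |β₁|:
- Model A: β₁ = 0.5980 → predicted blood pressure rises 0.5980 mmHg per additional year of age
- Model B: β₁ = 0.1718 → predicted blood pressure rises 0.1718 mmHg per additional year of age
- |0.5980| > |0.1718| → Model A shows the stronger marginal effect

Note: R² measures how tightly points cluster around the line; β₁ measures how steep the line is — they answer different questions.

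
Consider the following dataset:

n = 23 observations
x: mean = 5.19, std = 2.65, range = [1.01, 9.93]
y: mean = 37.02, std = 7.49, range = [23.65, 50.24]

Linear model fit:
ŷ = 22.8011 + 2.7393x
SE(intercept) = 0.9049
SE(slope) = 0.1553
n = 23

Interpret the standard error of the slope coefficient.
The slope 2.7393 is pinned down to within about ±0.1553 (one SE) by these data — relative uncertainty 5.7%, i.e. precise.

SE(β̂₁) = s / √Sxx, where s is the residual standard deviation and Sxx = Σ(x − x̄)². It is the yardstick for how far β̂₁ = 2.7393 could plausibly be from the true slope.

Relative precision:
- SE / |β̂₁| = 0.1553 / 2.7393 = 5.7%
- Rule of thumb (under 20%: precise; 20% to under 50%: moderately precise; 50% or more: imprecise) → precise

Link to the t-test: t = β̂₁ / SE(β̂₁) = 2.7393 / 0.1553 = 17.6388, the statistic for H₀: β₁ = 0.

What drives SE(β̂₁): more residual scatter → larger SE.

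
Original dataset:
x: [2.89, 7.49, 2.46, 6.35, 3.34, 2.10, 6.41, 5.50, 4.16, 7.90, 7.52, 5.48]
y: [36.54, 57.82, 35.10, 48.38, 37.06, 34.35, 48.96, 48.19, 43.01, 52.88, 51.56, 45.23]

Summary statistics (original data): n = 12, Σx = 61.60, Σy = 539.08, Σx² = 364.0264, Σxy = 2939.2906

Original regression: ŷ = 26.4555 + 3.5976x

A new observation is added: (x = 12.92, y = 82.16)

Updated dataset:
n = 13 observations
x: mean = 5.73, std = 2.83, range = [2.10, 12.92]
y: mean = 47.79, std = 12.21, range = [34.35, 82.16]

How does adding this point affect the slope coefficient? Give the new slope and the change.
New slope β₁ = 4.2364 versus 3.5976 before: a change of +0.6388 (+17.8%).

The new point has HIGH LEVERAGE: x = 12.92 is far from the original mean x̄ = 61.60/12 ≈ 5.13 (original range [2.10, 7.90]).

Step 1: Update the sums with the new point (n goes from 12 to 13)
Σx  = 61.60 + 12.92 = 74.52
Σy  = 539.08 + 82.16 = 621.24
Σx² = 364.0264 + 12.92² = 364.0264 + 166.9264 = 530.9528
Σxy = 2939.2906 + 12.92×82.16 = 2939.2906 + 1061.5072 = 4000.7978

Step 2: Recompute the slope with b₁ = (nΣxy − ΣxΣy) / (nΣx² − (Σx)²)
Numerator   = 13×4000.7978 − 74.52×621.24 = 52010.3714 − 46294.8048 = 5715.5666
Denominator = 13×530.9528 − 74.52² = 6902.3864 − 5553.2304 = 1349.1560
b₁(new) = 5715.5666 / 1349.1560 = 4.2364

(Same formula on the original sums: (12×2939.2906 − 61.60×539.08) / (12×364.0264 − 61.60²) = 2064.1592 / 573.7568 = 3.5976, matching the given fit.)

Step 3: Change in slope
Δβ₁ = 4.2364 − 3.5976 = +0.6388
Relative change = +0.6388 / 3.5976 × 100% = +17.8%
→ the slope increases when the point is added.

Because the point sits above the extension of the original line at a high-leverage x, it tilts the fit up.
In practice: examine leverage (hᵢ) and Cook's distance rather than deleting it automatically; check such a point for data-entry or measurement error.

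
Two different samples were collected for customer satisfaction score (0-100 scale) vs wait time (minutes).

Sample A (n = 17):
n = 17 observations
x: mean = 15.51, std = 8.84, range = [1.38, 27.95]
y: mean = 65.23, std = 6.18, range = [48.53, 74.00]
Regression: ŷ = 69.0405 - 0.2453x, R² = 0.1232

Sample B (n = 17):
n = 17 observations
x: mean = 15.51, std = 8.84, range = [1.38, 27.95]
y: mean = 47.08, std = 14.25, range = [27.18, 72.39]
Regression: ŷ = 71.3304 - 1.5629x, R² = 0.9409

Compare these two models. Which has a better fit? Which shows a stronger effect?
Model B has the better fit (R² = 0.9409 vs 0.1232). Model B shows the stronger effect (|β₁| = 1.5629 vs 0.2453).

Model Comparison:

Fit — compare R²:
- Model A: R² = 0.1232 → 12.32% of variance in satisfaction score explained
- Model B: R² = 0.9409 → 94.09% of variance in satisfaction score explained
- 0.9409 > 0.1232 → Model B has the better fit

Which has the larger per-minute effect? (|β₁|)
- Model A: β₁ = -0.2453 → predicted satisfaction score falls 0.2453 points per additional minute of wait time
- Model B: β₁ = -1.5629 → predicted satisfaction score falls 1.5629 points per additional minute of wait time
- |-0.2453| < |-1.5629| → Model B shows the stronger marginal effect

Note: A better fit (higher R²) doesn't necessarily mean a more important relationship.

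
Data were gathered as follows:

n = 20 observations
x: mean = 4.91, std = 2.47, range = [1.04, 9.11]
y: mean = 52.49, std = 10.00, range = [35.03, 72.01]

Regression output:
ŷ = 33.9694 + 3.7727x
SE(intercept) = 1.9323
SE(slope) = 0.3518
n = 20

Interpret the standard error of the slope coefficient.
SE(slope) = 0.3518 measures the uncertainty in the estimated slope. The coefficient is estimated precisely (SE/|β̂₁| = 9.3%).

What SE measures:
- The standard error quantifies the sampling variability of the coefficient estimate
- It is the estimated standard deviation of β̂₁ across hypothetical repeated samples of the same size
- Smaller SE → more precise estimate

Relative precision:
- SE / |β̂₁| = 0.3518 / 3.7727 = 9.3%
- Rule of thumb (under 20%: precise; 20% to under 50%: moderately precise; 50% or more: imprecise) → precise

Rough 95% range (±2 SE): 3.7727 ± 0.7036 → (3.0691, 4.4763).

What drives SE(β̂₁): wider spread of x values → smaller SE; more residual scatter → larger SE.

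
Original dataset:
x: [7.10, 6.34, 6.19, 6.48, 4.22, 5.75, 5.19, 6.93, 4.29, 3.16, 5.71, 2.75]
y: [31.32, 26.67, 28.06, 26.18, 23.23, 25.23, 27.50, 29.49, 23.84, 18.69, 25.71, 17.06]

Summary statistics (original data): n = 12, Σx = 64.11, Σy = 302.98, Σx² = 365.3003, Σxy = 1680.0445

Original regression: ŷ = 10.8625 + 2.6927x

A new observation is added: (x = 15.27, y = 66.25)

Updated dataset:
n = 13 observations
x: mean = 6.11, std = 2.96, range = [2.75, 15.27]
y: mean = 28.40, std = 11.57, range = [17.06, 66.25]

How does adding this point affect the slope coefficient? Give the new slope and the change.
Adding the point moves β₁ from 2.6927 to 3.8421, i.e. it increases by 1.1494 (+42.7%).

x = 15.27 lies well outside the original x-range [2.75, 7.10] (x̄ ≈ 5.34), so this observation has high leverage and can move the slope substantially.

Step 1: Update the sums with the new point (n goes from 12 to 13)
Σx  = 64.11 + 15.27 = 79.38
Σy  = 302.98 + 66.25 = 369.23
Σx² = 365.3003 + 15.27² = 365.3003 + 233.1729 = 598.4732
Σxy = 1680.0445 + 15.27×66.25 = 1680.0445 + 1011.6375 = 2691.6820

Step 2: Recompute the slope with b₁ = (nΣxy − ΣxΣy) / (nΣx² − (Σx)²)
Numerator   = 13×2691.6820 − 79.38×369.23 = 34991.8660 − 29309.4774 = 5682.3886
Denominator = 13×598.4732 − 79.38² = 7780.1516 − 6301.1844 = 1478.9672
b₁(new) = 5682.3886 / 1478.9672 = 3.8421

(Same formula on the original sums: (12×1680.0445 − 64.11×302.98) / (12×365.3003 − 64.11²) = 736.4862 / 273.5115 = 2.6927, matching the given fit.)

Step 3: Change in slope
Δβ₁ = 3.8421 − 2.6927 = +1.1494
Relative change = +1.1494 / 2.6927 × 100% = +42.7%
→ the slope increases when the point is added.

Because the point sits above the extension of the original line at a high-leverage x, it tilts the fit up.
In practice: check such a point for data-entry or measurement error; refit with and without it and report both if conclusions differ.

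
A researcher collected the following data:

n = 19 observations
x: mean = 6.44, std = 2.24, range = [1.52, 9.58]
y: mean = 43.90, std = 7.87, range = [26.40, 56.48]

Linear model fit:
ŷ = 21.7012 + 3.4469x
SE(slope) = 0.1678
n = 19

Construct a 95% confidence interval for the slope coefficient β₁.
The 95% CI for β₁ is (3.0929, 3.8009)

Confidence interval for the slope:

The 95% CI for β₁ is: β̂₁ ± t*(α/2, n-2) × SE(β̂₁)

Step 1: Find critical t-value
- Confidence level = 0.95
- Degrees of freedom = n - 2 = 19 - 2 = 17
- t*(α/2, 17) = 2.1098

Step 2: Calculate margin of error
Margin = 2.1098 × 0.1678 = 0.3540

Step 3: Construct interval
CI = 3.4469 ± 0.3540
CI = (3.0929, 3.8009)

Interpretation: We are 95% confident that the true slope β₁ lies between 3.0929 and 3.8009.
The interval does not include 0, suggesting a significant linear relationship.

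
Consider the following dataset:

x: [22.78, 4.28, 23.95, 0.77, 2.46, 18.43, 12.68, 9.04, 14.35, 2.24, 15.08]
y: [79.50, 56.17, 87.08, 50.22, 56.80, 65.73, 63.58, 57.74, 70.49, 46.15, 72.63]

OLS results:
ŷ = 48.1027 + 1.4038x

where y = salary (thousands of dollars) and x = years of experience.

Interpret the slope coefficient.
An increase of one year in experience is associated with a 1.4038 thousand dollars increase in predicted salary.

The slope coefficient β₁ = 1.4038 represents the marginal effect of experience on salary.

Interpretation:
- Experience up by 1 year → predicted salary increases by 1.4038 thousand dollars
- This is a linear approximation: the same per-unit change is assumed across the whole observed x range
- The slope describes association in these data, not necessarily a causal effect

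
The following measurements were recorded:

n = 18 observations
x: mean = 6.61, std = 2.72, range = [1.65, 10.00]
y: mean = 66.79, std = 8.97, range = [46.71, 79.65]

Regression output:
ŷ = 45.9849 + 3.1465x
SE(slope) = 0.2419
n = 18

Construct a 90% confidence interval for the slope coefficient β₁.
The 90% CI for β₁ is (2.7242, 3.5688)

Confidence interval for the slope:

The 90% CI for β₁ is: β̂₁ ± t*(α/2, n-2) × SE(β̂₁)

Step 1: Find critical t-value
- Confidence level = 0.9
- Degrees of freedom = n - 2 = 18 - 2 = 16
- t*(α/2, 16) = 1.7459

Step 2: Calculate margin of error
Margin = 1.7459 × 0.2419 = 0.4223

Step 3: Construct interval
CI = 3.1465 ± 0.4223
CI = (2.7242, 3.5688)

Interpretation: intervals built this way capture the true β₁ in 90% of repeated samples; here the plausible range for the per-unit effect of x on y is 2.7242 to 3.5688.
Both endpoints are positive, so the data support a genuinely positive slope at this confidence level.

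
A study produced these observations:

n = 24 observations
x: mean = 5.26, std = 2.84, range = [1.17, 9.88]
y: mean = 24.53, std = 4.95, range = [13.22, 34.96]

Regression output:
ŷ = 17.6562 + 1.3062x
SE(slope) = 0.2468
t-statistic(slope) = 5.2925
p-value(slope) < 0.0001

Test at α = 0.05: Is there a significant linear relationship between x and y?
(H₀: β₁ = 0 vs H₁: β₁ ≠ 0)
Since p-value < 0.0001 < α = 0.05, reject H₀ — the slope is significantly different from 0.

Hypothesis test for the slope coefficient:

H₀: β₁ = 0 (no linear relationship)
H₁: β₁ ≠ 0 (linear relationship exists)

Test statistic: t = β̂₁ / SE(β̂₁) = 1.3062 / 0.2468 = 5.2925

The p-value (<0.0001) is the probability, under H₀, of a t-statistic at least as extreme as |t| = 5.2925 (two-sided, df = n − 2 = 22).

Decision rule: reject H₀ if p-value < α.
p-value < 0.0001 < α = 0.05 → reject H₀.

Conclusion: the linear association between x and y is significant at the 5% level.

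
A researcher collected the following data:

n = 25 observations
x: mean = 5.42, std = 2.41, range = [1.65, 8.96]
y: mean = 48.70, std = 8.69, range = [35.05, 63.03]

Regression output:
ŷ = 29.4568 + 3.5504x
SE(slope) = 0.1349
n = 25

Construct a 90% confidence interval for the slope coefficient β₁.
The 90% CI for β₁ is (3.3192, 3.7816)

Confidence interval for the slope:

The 90% CI for β₁ is: β̂₁ ± t*(α/2, n-2) × SE(β̂₁)

Step 1: Find critical t-value
- Confidence level = 0.9
- Degrees of freedom = n - 2 = 25 - 2 = 23
- t*(α/2, 23) = 1.7139

Step 2: Calculate margin of error
Margin = 1.7139 × 0.1349 = 0.2312

Step 3: Construct interval
CI = 3.5504 ± 0.2312
CI = (3.3192, 3.7816)

Interpretation: each one-unit increase in x is associated with a change in mean y of between 3.3192 and 3.7816, with 90% confidence.
The interval does not include 0, suggesting a significant linear relationship.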